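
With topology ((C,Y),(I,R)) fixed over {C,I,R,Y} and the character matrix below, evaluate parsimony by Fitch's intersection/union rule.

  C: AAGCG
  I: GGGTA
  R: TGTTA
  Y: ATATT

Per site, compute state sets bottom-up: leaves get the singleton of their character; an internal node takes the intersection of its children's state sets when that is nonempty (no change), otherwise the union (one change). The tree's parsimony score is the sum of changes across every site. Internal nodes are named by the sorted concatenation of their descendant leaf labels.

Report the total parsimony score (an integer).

9

CY@0: {A} ∩ {A} = {A} (intersection, +0)
IR@0: {G} ∪ {T} = {G,T} (union, +1)
CIRY@0: {A} ∪ {G,T} = {A,G,T} (union, +1)
CY@1: {A} ∪ {T} = {A,T} (union, +1)
IR@1: {G} ∩ {G} = {G} (intersection, +0)
CIRY@1: {A,T} ∪ {G} = {A,G,T} (union, +1)
CY@2: {G} ∪ {A} = {A,G} (union, +1)
IR@2: {G} ∪ {T} = {G,T} (union, +1)
CIRY@2: {A,G} ∩ {G,T} = {G} (intersection, +0)
CY@3: {C} ∪ {T} = {C,T} (union, +1)
IR@3: {T} ∩ {T} = {T} (intersection, +0)
CIRY@3: {C,T} ∩ {T} = {T} (intersection, +0)
CY@4: {G} ∪ {T} = {G,T} (union, +1)
IR@4: {A} ∩ {A} = {A} (intersection, +0)
CIRY@4: {G,T} ∪ {A} = {A,G,T} (union, +1)
per-site changes: [2, 2, 2, 1, 2]; total = 9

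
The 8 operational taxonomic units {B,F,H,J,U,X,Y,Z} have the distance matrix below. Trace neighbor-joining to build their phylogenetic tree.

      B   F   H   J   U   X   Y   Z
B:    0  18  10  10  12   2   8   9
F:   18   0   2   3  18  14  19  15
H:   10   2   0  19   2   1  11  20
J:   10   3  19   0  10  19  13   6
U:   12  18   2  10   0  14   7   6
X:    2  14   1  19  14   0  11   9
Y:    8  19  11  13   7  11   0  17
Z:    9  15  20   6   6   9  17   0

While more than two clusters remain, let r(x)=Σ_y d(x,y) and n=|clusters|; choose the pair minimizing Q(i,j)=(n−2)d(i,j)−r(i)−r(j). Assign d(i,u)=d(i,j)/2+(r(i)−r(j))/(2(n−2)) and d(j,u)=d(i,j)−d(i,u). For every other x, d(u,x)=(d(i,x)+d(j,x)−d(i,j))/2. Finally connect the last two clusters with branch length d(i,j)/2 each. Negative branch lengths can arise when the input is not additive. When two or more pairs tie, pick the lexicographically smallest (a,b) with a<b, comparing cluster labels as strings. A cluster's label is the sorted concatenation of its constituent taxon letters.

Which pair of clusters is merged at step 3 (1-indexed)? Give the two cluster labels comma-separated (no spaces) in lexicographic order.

FJ,Z

1. join F+J (d=3, Q=-151) ⇒ FJ; edges |F|=9/4, |J|=3/4
  updated: d(B,FJ)=25/2, d(FJ,H)=9, d(FJ,U)=25/2, d(FJ,X)=15, d(FJ,Y)=29/2, d(FJ,Z)=9
2. join H+X (d=1, Q=-100) ⇒ HX; edges |H|=3/5, |X|=2/5
  updated: d(B,HX)=11/2, d(FJ,HX)=23/2, d(HX,U)=15/2, d(HX,Y)=21/2, d(HX,Z)=14
3. join FJ+Z (d=9, Q=-79) ⇒ FJZ; edges |FJ|=41/8, |Z|=31/8
  updated: d(B,FJZ)=25/4, d(FJZ,HX)=33/4, d(FJZ,U)=19/4, d(FJZ,Y)=45/4
4. join FJZ+U (d=19/4, Q=-95/2) ⇒ FJUZ; edges |FJZ|=9/4, |U|=5/2
  updated: d(B,FJUZ)=27/4, d(FJUZ,HX)=11/2, d(FJUZ,Y)=27/4
5. join B+HX (d=11/2, Q=-123/4) ⇒ BHX; edges |B|=39/16, |HX|=49/16
  updated: d(BHX,FJUZ)=27/8, d(BHX,Y)=13/2
6. join BHX+FJUZ (d=27/8, Q=-133/8) ⇒ BFHJUXZ; edges |BHX|=25/16, |FJUZ|=29/16
  updated: d(BFHJUXZ,Y)=79/16
7. join BFHJUXZ+Y (d=79/16) ⇒ BFHJUXYZ; edges |BFHJUXZ|=79/32, |Y|=79/32
final tree: (((B:39/16,(H:3/5,X:2/5):49/16):25/16,(((F:9/4,J:3/4):41/8,Z:31/8):9/4,U:5/2):29/16):79/32,Y:79/32)
total length: 505/16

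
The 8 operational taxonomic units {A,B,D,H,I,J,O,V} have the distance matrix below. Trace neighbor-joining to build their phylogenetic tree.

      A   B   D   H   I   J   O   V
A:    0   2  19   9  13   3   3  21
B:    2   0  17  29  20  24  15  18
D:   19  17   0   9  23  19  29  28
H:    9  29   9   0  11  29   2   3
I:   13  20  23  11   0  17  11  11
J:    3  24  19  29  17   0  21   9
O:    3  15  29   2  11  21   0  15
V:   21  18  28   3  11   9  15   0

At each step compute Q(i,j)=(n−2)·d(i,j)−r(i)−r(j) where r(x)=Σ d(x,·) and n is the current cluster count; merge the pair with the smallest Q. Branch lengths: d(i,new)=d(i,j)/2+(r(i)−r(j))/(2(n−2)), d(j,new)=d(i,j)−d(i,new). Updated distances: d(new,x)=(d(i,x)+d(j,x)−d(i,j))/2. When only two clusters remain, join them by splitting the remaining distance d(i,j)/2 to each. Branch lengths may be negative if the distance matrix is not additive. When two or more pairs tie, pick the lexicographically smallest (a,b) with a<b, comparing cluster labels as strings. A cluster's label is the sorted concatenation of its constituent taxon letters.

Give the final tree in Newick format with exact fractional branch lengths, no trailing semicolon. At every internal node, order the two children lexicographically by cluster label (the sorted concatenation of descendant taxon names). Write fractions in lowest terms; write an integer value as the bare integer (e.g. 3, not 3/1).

1. join A+B (d=2, Q=-183) ⇒ AB; edges |A|=-43/12, |B|=67/12
  updated: d(AB,D)=17, d(AB,H)=18, d(AB,I)=31/2, d(AB,J)=25/2, d(AB,O)=8, d(AB,V)=37/2
2. join D+H (d=9, Q=-152) ⇒ DH; edges |D|=49/5, |H|=-4/5
  updated: d(AB,DH)=13, d(DH,I)=25/2, d(DH,J)=39/2, d(DH,O)=11, d(DH,V)=11
3. join J+V (d=9, Q=-215/2) ⇒ JV; edges |J|=101/16, |V|=43/16
  updated: d(AB,JV)=11, d(DH,JV)=43/4, d(I,JV)=19/2, d(JV,O)=27/2
4. join AB+O (d=8, Q=-67) ⇒ ABO; edges |AB|=14/3, |O|=10/3
  updated: d(ABO,DH)=8, d(ABO,I)=37/4, d(ABO,JV)=33/4
5. join ABO+DH (d=8, Q=-163/4) ⇒ ABDHO; edges |ABO|=41/16, |DH|=87/16
  updated: d(ABDHO,I)=55/8, d(ABDHO,JV)=11/2
6. join ABDHO+I (d=55/8, Q=-175/8) ⇒ ABDHIO; edges |ABDHO|=23/16, |I|=87/16
  updated: d(ABDHIO,JV)=65/16
7. join ABDHIO+JV (d=65/16) ⇒ ABDHIJOV; edges |ABDHIO|=65/32, |JV|=65/32
final tree: (((((A:-43/12,B:67/12):14/3,O:10/3):41/16,(D:49/5,H:-4/5):87/16):23/16,I:87/16):65/32,(J:101/16,V:43/16):65/32)
total length: 751/16

(((((A:-43/12,B:67/12):14/3,O:10/3):41/16,(D:49/5,H:-4/5):87/16):23/16,I:87/16):65/32,(J:101/16,V:43/16):65/32)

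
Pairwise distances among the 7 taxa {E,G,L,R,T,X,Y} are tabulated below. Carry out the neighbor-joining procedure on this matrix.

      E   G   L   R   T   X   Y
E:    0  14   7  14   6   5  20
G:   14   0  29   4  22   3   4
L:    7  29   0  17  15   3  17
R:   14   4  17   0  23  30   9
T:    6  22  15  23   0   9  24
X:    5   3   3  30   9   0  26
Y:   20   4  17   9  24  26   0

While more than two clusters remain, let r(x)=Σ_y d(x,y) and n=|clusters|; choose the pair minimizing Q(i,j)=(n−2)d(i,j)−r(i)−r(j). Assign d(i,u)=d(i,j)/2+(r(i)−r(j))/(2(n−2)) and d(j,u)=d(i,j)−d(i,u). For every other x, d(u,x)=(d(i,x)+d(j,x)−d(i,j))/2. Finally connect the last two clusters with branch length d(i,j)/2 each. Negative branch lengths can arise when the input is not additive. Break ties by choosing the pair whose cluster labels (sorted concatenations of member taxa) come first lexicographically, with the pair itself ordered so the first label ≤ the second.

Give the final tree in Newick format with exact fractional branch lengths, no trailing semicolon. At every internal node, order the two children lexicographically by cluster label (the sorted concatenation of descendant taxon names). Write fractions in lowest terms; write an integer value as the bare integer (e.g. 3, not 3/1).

iteration 1: select G,Y (d=4, Q=-156); attach at lengths (-2/5, 22/5); label the merged cluster GY
  updated: d(E,GY)=15, d(GY,L)=21, d(GY,R)=9/2, d(GY,T)=21, d(GY,X)=25/2
iteration 2: select GY,R (d=9/2, Q=-289/2); attach at lengths (7/16, 65/16); label the merged cluster GRY
  updated: d(E,GRY)=49/4, d(GRY,L)=67/4, d(GRY,T)=79/4, d(GRY,X)=19
iteration 3: select L,X (d=3, Q=-275/4); attach at lengths (59/24, 13/24); label the merged cluster LX
  updated: d(E,LX)=9/2, d(GRY,LX)=131/8, d(LX,T)=21/2
iteration 4: select E,T (d=6, Q=-47); attach at lengths (-3/8, 51/8); label the merged cluster ET
  updated: d(ET,GRY)=13, d(ET,LX)=9/2
iteration 5: select ET,GRY (d=13, Q=-271/8); attach at lengths (9/16, 199/16); label the merged cluster EGRTY
  updated: d(EGRTY,LX)=63/16
iteration 6: select EGRTY,LX (d=63/16); attach at lengths (63/32, 63/32); label the merged cluster EGLRTXY
final tree: (((E:-3/8,T:51/8):9/16,((G:-2/5,Y:22/5):7/16,R:65/16):199/16):63/32,(L:59/24,X:13/24):63/32)
total length: 551/16

(((E:-3/8,T:51/8):9/16,((G:-2/5,Y:22/5):7/16,R:65/16):199/16):63/32,(L:59/24,X:13/24):63/32)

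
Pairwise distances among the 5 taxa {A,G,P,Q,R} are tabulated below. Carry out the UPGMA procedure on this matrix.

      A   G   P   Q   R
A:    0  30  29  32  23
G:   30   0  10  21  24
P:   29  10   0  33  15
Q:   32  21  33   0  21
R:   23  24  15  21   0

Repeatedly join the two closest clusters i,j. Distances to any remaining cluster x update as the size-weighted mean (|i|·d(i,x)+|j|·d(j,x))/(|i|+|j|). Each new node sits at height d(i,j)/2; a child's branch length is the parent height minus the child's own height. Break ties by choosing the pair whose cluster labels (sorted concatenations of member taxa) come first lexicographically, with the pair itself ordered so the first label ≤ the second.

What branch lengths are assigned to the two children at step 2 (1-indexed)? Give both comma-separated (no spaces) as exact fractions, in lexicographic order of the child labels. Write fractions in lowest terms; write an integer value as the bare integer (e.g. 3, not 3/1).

step 1: merge (G,P) at d=10; branch lengths G→5, P→5; new cluster GP
  updated: d(A,GP)=59/2, d(GP,Q)=27, d(GP,R)=39/2
step 2: merge (GP,R) at d=39/2; branch lengths GP→19/4, R→39/4; new cluster GPR
  updated: d(A,GPR)=82/3, d(GPR,Q)=25
step 3: merge (GPR,Q) at d=25; branch lengths GPR→11/4, Q→25/2; new cluster GPQR
  updated: d(A,GPQR)=57/2
step 4: merge (A,GPQR) at d=57/2; branch lengths A→57/4, GPQR→7/4; new cluster AGPQR
final tree: (A:57/4,(((G:5,P:5):19/4,R:39/4):11/4,Q:25/2):7/4)
total length: 223/4

19/4,39/4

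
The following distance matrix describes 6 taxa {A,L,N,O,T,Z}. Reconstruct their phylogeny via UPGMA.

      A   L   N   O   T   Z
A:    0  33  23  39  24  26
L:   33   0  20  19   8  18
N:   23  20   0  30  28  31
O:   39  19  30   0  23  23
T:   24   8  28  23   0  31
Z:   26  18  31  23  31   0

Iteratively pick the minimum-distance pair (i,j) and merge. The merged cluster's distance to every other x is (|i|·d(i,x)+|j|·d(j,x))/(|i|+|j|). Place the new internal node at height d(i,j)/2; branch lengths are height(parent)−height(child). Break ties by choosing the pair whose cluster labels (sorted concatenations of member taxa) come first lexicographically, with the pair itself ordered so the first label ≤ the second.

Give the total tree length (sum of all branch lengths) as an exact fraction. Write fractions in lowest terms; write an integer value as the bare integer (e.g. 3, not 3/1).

535/8

step 1: merge (L,T) at d=8; branch lengths L→4, T→4; new cluster LT
  updated: d(A,LT)=57/2, d(LT,N)=24, d(LT,O)=21, d(LT,Z)=49/2
step 2: merge (LT,O) at d=21; branch lengths LT→13/2, O→21/2; new cluster LOT
  updated: d(A,LOT)=32, d(LOT,N)=26, d(LOT,Z)=24
step 3: merge (A,N) at d=23; branch lengths A→23/2, N→23/2; new cluster AN
  updated: d(AN,LOT)=29, d(AN,Z)=57/2
step 4: merge (LOT,Z) at d=24; branch lengths LOT→3/2, Z→12; new cluster LOTZ
  updated: d(AN,LOTZ)=231/8
step 5: merge (AN,LOTZ) at d=231/8; branch lengths AN→47/16, LOTZ→39/16; new cluster ALNOTZ
final tree: ((A:23/2,N:23/2):47/16,(((L:4,T:4):13/2,O:21/2):3/2,Z:12):39/16)
total length: 535/8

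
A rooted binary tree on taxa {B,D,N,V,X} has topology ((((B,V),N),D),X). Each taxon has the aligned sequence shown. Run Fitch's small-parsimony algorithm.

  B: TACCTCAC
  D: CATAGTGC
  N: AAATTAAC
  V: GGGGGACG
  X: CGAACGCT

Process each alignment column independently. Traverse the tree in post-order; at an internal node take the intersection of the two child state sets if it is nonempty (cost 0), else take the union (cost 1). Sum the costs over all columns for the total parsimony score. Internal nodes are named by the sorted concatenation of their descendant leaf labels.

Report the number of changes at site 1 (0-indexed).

BV@0: {T} ∪ {G} = {G,T} (union, +1)
BNV@0: {G,T} ∪ {A} = {A,G,T} (union, +1)
BDNV@0: {A,G,T} ∪ {C} = {A,C,G,T} (union, +1)
BDNVX@0: {A,C,G,T} ∩ {C} = {C} (intersection, +0)
BV@1: {A} ∪ {G} = {A,G} (union, +1)
BNV@1: {A,G} ∩ {A} = {A} (intersection, +0)
BDNV@1: {A} ∩ {A} = {A} (intersection, +0)
BDNVX@1: {A} ∪ {G} = {A,G} (union, +1)
BV@2: {C} ∪ {G} = {C,G} (union, +1)
BNV@2: {C,G} ∪ {A} = {A,C,G} (union, +1)
BDNV@2: {A,C,G} ∪ {T} = {A,C,G,T} (union, +1)
BDNVX@2: {A,C,G,T} ∩ {A} = {A} (intersection, +0)
BV@3: {C} ∪ {G} = {C,G} (union, +1)
BNV@3: {C,G} ∪ {T} = {C,G,T} (union, +1)
BDNV@3: {C,G,T} ∪ {A} = {A,C,G,T} (union, +1)
BDNVX@3: {A,C,G,T} ∩ {A} = {A} (intersection, +0)
BV@4: {T} ∪ {G} = {G,T} (union, +1)
BNV@4: {G,T} ∩ {T} = {T} (intersection, +0)
BDNV@4: {T} ∪ {G} = {G,T} (union, +1)
BDNVX@4: {G,T} ∪ {C} = {C,G,T} (union, +1)
BV@5: {C} ∪ {A} = {A,C} (union, +1)
BNV@5: {A,C} ∩ {A} = {A} (intersection, +0)
BDNV@5: {A} ∪ {T} = {A,T} (union, +1)
BDNVX@5: {A,T} ∪ {G} = {A,G,T} (union, +1)
BV@6: {A} ∪ {C} = {A,C} (union, +1)
BNV@6: {A,C} ∩ {A} = {A} (intersection, +0)
BDNV@6: {A} ∪ {G} = {A,G} (union, +1)
BDNVX@6: {A,G} ∪ {C} = {A,C,G} (union, +1)
BV@7: {C} ∪ {G} = {C,G} (union, +1)
BNV@7: {C,G} ∩ {C} = {C} (intersection, +0)
BDNV@7: {C} ∩ {C} = {C} (intersection, +0)
BDNVX@7: {C} ∪ {T} = {C,T} (union, +1)
per-site changes: [3, 2, 3, 3, 3, 3, 3, 2]; total = 22

2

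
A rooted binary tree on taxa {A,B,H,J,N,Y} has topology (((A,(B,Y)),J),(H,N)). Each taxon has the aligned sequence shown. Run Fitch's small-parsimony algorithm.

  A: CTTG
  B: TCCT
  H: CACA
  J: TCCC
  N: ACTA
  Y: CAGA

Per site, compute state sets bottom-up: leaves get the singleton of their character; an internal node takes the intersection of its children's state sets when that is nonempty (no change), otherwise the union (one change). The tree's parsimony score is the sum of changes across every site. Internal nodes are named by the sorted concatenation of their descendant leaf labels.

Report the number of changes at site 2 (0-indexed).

[col 0] BY: children B:{T}, Y:{C} ∪→ {C,T}; cost 1
[col 0] ABY: children A:{C}, BY:{C,T} ∩→ {C}; cost 0
[col 0] ABJY: children ABY:{C}, J:{T} ∪→ {C,T}; cost 1
[col 0] HN: children H:{C}, N:{A} ∪→ {A,C}; cost 1
[col 0] ABHJNY: children ABJY:{C,T}, HN:{A,C} ∩→ {C}; cost 0
[col 1] BY: children B:{C}, Y:{A} ∪→ {A,C}; cost 1
[col 1] ABY: children A:{T}, BY:{A,C} ∪→ {A,C,T}; cost 1
[col 1] ABJY: children ABY:{A,C,T}, J:{C} ∩→ {C}; cost 0
[col 1] HN: children H:{A}, N:{C} ∪→ {A,C}; cost 1
[col 1] ABHJNY: children ABJY:{C}, HN:{A,C} ∩→ {C}; cost 0
[col 2] BY: children B:{C}, Y:{G} ∪→ {C,G}; cost 1
[col 2] ABY: children A:{T}, BY:{C,G} ∪→ {C,G,T}; cost 1
[col 2] ABJY: children ABY:{C,G,T}, J:{C} ∩→ {C}; cost 0
[col 2] HN: children H:{C}, N:{T} ∪→ {C,T}; cost 1
[col 2] ABHJNY: children ABJY:{C}, HN:{C,T} ∩→ {C}; cost 0
[col 3] BY: children B:{T}, Y:{A} ∪→ {A,T}; cost 1
[col 3] ABY: children A:{G}, BY:{A,T} ∪→ {A,G,T}; cost 1
[col 3] ABJY: children ABY:{A,G,T}, J:{C} ∪→ {A,C,G,T}; cost 1
[col 3] HN: children H:{A}, N:{A} ∩→ {A}; cost 0
[col 3] ABHJNY: children ABJY:{A,C,G,T}, HN:{A} ∩→ {A}; cost 0
per-site changes: [3, 3, 3, 3]; total = 12

3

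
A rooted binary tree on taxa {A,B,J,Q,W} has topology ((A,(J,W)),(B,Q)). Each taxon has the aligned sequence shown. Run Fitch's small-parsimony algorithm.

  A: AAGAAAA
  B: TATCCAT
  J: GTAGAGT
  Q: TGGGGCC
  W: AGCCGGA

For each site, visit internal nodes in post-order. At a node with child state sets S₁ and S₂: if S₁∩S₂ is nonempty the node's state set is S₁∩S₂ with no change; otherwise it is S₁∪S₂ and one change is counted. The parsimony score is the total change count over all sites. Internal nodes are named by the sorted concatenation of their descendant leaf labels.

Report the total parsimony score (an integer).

JW@0: {G} ∪ {A} = {A,G} (union, +1)
AJW@0: {A} ∩ {A,G} = {A} (intersection, +0)
BQ@0: {T} ∩ {T} = {T} (intersection, +0)
ABJQW@0: {A} ∪ {T} = {A,T} (union, +1)
JW@1: {T} ∪ {G} = {G,T} (union, +1)
AJW@1: {A} ∪ {G,T} = {A,G,T} (union, +1)
BQ@1: {A} ∪ {G} = {A,G} (union, +1)
ABJQW@1: {A,G,T} ∩ {A,G} = {A,G} (intersection, +0)
JW@2: {A} ∪ {C} = {A,C} (union, +1)
AJW@2: {G} ∪ {A,C} = {A,C,G} (union, +1)
BQ@2: {T} ∪ {G} = {G,T} (union, +1)
ABJQW@2: {A,C,G} ∩ {G,T} = {G} (intersection, +0)
JW@3: {G} ∪ {C} = {C,G} (union, +1)
AJW@3: {A} ∪ {C,G} = {A,C,G} (union, +1)
BQ@3: {C} ∪ {G} = {C,G} (union, +1)
ABJQW@3: {A,C,G} ∩ {C,G} = {C,G} (intersection, +0)
JW@4: {A} ∪ {G} = {A,G} (union, +1)
AJW@4: {A} ∩ {A,G} = {A} (intersection, +0)
BQ@4: {C} ∪ {G} = {C,G} (union, +1)
ABJQW@4: {A} ∪ {C,G} = {A,C,G} (union, +1)
JW@5: {G} ∩ {G} = {G} (intersection, +0)
AJW@5: {A} ∪ {G} = {A,G} (union, +1)
BQ@5: {A} ∪ {C} = {A,C} (union, +1)
ABJQW@5: {A,G} ∩ {A,C} = {A} (intersection, +0)
JW@6: {T} ∪ {A} = {A,T} (union, +1)
AJW@6: {A} ∩ {A,T} = {A} (intersection, +0)
BQ@6: {T} ∪ {C} = {C,T} (union, +1)
ABJQW@6: {A} ∪ {C,T} = {A,C,T} (union, +1)
per-site changes: [2, 3, 3, 3, 3, 2, 3]; total = 19

19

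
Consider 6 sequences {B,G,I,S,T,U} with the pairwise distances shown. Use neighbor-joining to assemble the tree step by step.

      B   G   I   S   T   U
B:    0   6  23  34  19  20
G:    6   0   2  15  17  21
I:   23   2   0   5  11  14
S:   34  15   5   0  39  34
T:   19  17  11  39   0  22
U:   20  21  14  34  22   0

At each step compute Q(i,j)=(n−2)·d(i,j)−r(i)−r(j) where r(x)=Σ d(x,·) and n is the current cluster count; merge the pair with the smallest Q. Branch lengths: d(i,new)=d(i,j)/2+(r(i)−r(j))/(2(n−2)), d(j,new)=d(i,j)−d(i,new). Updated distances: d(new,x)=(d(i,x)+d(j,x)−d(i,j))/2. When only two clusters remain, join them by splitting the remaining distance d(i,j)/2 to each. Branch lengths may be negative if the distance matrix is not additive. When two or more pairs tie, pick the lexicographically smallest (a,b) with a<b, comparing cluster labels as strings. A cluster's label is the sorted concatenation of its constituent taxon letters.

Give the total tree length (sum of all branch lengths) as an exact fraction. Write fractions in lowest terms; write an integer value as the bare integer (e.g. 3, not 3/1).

47

iteration 1: select I,S (d=5, Q=-162); attach at lengths (-13/2, 23/2); label the merged cluster IS
  updated: d(B,IS)=26, d(G,IS)=6, d(IS,T)=45/2, d(IS,U)=43/2
iteration 2: select G,IS (d=6, Q=-108); attach at lengths (-4/3, 22/3); label the merged cluster GIS
  updated: d(B,GIS)=13, d(GIS,T)=67/4, d(GIS,U)=73/4
iteration 3: select B,GIS (d=13, Q=-74); attach at lengths (15/2, 11/2); label the merged cluster BGIS
  updated: d(BGIS,T)=91/8, d(BGIS,U)=101/8
iteration 4: select BGIS,T (d=91/8, Q=-46); attach at lengths (1, 83/8); label the merged cluster BGIST
  updated: d(BGIST,U)=93/8
iteration 5: select BGIST,U (d=93/8); attach at lengths (93/16, 93/16); label the merged cluster BGISTU
final tree: (((B:15/2,(G:-4/3,(I:-13/2,S:23/2):22/3):11/2):1,T:83/8):93/16,U:93/16)
total length: 47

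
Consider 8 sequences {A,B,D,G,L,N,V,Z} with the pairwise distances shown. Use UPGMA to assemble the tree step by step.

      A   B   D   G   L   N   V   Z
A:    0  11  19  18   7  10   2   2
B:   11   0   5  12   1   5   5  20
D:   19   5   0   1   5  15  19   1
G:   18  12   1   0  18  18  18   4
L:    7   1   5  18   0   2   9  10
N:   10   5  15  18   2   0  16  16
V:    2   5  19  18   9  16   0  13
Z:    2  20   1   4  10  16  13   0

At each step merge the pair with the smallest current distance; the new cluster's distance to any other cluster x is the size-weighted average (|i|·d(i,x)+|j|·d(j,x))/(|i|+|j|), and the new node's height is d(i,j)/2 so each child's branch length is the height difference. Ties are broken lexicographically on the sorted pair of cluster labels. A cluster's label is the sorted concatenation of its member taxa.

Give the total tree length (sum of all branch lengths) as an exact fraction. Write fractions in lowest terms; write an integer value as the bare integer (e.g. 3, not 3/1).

237/10

iteration 1: select B,L (d=1); attach at lengths (1/2, 1/2); label the merged cluster BL
  updated: d(A,BL)=9, d(BL,D)=5, d(BL,G)=15, d(BL,N)=7/2, d(BL,V)=7, d(BL,Z)=15
iteration 2: select D,G (d=1); attach at lengths (1/2, 1/2); label the merged cluster DG
  updated: d(A,DG)=37/2, d(BL,DG)=10, d(DG,N)=33/2, d(DG,V)=37/2, d(DG,Z)=5/2
iteration 3: select A,V (d=2); attach at lengths (1, 1); label the merged cluster AV
  updated: d(AV,BL)=8, d(AV,DG)=37/2, d(AV,N)=13, d(AV,Z)=15/2
iteration 4: select DG,Z (d=5/2); attach at lengths (3/4, 5/4); label the merged cluster DGZ
  updated: d(AV,DGZ)=89/6, d(BL,DGZ)=35/3, d(DGZ,N)=49/3
iteration 5: select BL,N (d=7/2); attach at lengths (5/4, 7/4); label the merged cluster BLN
  updated: d(AV,BLN)=29/3, d(BLN,DGZ)=119/9
iteration 6: select AV,BLN (d=29/3); attach at lengths (23/6, 37/12); label the merged cluster ABLNV
  updated: d(ABLNV,DGZ)=208/15
iteration 7: select ABLNV,DGZ (d=208/15); attach at lengths (21/10, 341/60); label the merged cluster ABDGLNVZ
final tree: (((A:1,V:1):23/6,((B:1/2,L:1/2):5/4,N:7/4):37/12):21/10,((D:1/2,G:1/2):3/4,Z:5/4):341/60)
total length: 237/10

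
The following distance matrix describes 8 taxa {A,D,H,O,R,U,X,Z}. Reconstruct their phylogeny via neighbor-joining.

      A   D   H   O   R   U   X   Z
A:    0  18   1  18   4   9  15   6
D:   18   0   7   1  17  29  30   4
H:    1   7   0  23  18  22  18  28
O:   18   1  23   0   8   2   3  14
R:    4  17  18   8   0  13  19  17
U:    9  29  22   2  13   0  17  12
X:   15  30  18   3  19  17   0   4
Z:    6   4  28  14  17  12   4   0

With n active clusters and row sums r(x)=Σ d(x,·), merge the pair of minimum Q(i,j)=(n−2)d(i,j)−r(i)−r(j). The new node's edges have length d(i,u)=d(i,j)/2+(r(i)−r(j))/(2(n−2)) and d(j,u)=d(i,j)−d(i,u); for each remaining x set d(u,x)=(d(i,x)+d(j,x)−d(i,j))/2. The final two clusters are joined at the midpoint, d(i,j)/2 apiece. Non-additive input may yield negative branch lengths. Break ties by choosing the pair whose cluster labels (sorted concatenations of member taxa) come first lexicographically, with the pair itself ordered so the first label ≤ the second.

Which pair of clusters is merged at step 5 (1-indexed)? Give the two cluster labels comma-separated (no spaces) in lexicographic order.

ADHRZ,X

iteration 1: select A,H (d=1, Q=-182); attach at lengths (-10/3, 13/3); label the merged cluster AH
  updated: d(AH,D)=12, d(AH,O)=20, d(AH,R)=21/2, d(AH,U)=15, d(AH,X)=16, d(AH,Z)=33/2
iteration 2: select D,Z (d=4, Q=-281/2); attach at lengths (91/20, -11/20); label the merged cluster DZ
  updated: d(AH,DZ)=49/4, d(DZ,O)=11/2, d(DZ,R)=15, d(DZ,U)=37/2, d(DZ,X)=15
iteration 3: select AH,R (d=21/2, Q=-389/4); attach at lengths (201/32, 135/32); label the merged cluster AHR
  updated: d(AHR,DZ)=67/8, d(AHR,O)=35/4, d(AHR,U)=35/4, d(AHR,X)=49/4
iteration 4: select AHR,DZ (d=67/8, Q=-483/8); attach at lengths (127/48, 275/48); label the merged cluster ADHRZ
  updated: d(ADHRZ,O)=47/16, d(ADHRZ,U)=151/16, d(ADHRZ,X)=151/16
iteration 5: select ADHRZ,X (d=151/16, Q=-259/8); attach at lengths (45/16, 53/8); label the merged cluster ADHRXZ
  updated: d(ADHRXZ,O)=-7/4, d(ADHRXZ,U)=17/2
iteration 6: select ADHRXZ,O (d=-7/4, Q=-35/4); attach at lengths (19/8, -33/8); label the merged cluster ADHORXZ
  updated: d(ADHORXZ,U)=49/8
iteration 7: select ADHORXZ,U (d=49/8); attach at lengths (49/16, 49/16); label the merged cluster ADHORUXZ
final tree: ((((((A:-10/3,H:13/3):201/32,R:135/32):127/48,(D:91/20,Z:-11/20):275/48):45/16,X:53/8):19/8,O:-33/8):49/16,U:49/16)
total length: 603/16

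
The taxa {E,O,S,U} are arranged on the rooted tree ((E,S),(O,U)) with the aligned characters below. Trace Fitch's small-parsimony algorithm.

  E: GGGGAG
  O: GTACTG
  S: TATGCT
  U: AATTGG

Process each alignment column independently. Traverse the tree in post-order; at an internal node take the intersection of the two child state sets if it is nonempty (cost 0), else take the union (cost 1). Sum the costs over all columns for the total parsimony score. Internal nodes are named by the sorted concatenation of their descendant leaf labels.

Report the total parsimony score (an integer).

12

[col 0] ES: children E:{G}, S:{T} ∪→ {G,T}; cost 1
[col 0] OU: children O:{G}, U:{A} ∪→ {A,G}; cost 1
[col 0] EOSU: children ES:{G,T}, OU:{A,G} ∩→ {G}; cost 0
[col 1] ES: children E:{G}, S:{A} ∪→ {A,G}; cost 1
[col 1] OU: children O:{T}, U:{A} ∪→ {A,T}; cost 1
[col 1] EOSU: children ES:{A,G}, OU:{A,T} ∩→ {A}; cost 0
[col 2] ES: children E:{G}, S:{T} ∪→ {G,T}; cost 1
[col 2] OU: children O:{A}, U:{T} ∪→ {A,T}; cost 1
[col 2] EOSU: children ES:{G,T}, OU:{A,T} ∩→ {T}; cost 0
[col 3] ES: children E:{G}, S:{G} ∩→ {G}; cost 0
[col 3] OU: children O:{C}, U:{T} ∪→ {C,T}; cost 1
[col 3] EOSU: children ES:{G}, OU:{C,T} ∪→ {C,G,T}; cost 1
[col 4] ES: children E:{A}, S:{C} ∪→ {A,C}; cost 1
[col 4] OU: children O:{T}, U:{G} ∪→ {G,T}; cost 1
[col 4] EOSU: children ES:{A,C}, OU:{G,T} ∪→ {A,C,G,T}; cost 1
[col 5] ES: children E:{G}, S:{T} ∪→ {G,T}; cost 1
[col 5] OU: children O:{G}, U:{G} ∩→ {G}; cost 0
[col 5] EOSU: children ES:{G,T}, OU:{G} ∩→ {G}; cost 0
per-site changes: [2, 2, 2, 2, 3, 1]; total = 12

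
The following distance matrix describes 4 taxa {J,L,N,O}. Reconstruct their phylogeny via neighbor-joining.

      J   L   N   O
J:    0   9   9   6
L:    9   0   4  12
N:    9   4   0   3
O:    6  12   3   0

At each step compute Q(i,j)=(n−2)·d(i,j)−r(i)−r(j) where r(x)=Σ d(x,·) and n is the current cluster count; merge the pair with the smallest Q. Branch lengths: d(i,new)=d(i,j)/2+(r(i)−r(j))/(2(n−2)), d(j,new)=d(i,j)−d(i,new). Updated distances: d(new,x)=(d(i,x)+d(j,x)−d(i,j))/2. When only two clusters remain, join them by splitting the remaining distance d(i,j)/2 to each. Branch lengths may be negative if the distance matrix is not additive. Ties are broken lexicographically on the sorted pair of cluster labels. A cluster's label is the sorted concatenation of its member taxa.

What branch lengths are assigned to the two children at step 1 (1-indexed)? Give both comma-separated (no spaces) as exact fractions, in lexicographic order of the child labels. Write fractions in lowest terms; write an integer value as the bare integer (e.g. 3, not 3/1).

iteration 1: select J,O (d=6, Q=-33); attach at lengths (15/4, 9/4); label the merged cluster JO
  updated: d(JO,L)=15/2, d(JO,N)=3
iteration 2: select JO,L (d=15/2, Q=-29/2); attach at lengths (13/4, 17/4); label the merged cluster JLO
  updated: d(JLO,N)=-1/4
iteration 3: select JLO,N (d=-1/4); attach at lengths (-1/8, -1/8); label the merged cluster JLNO
final tree: (((J:15/4,O:9/4):13/4,L:17/4):-1/8,N:-1/8)
total length: 53/4

15/4,9/4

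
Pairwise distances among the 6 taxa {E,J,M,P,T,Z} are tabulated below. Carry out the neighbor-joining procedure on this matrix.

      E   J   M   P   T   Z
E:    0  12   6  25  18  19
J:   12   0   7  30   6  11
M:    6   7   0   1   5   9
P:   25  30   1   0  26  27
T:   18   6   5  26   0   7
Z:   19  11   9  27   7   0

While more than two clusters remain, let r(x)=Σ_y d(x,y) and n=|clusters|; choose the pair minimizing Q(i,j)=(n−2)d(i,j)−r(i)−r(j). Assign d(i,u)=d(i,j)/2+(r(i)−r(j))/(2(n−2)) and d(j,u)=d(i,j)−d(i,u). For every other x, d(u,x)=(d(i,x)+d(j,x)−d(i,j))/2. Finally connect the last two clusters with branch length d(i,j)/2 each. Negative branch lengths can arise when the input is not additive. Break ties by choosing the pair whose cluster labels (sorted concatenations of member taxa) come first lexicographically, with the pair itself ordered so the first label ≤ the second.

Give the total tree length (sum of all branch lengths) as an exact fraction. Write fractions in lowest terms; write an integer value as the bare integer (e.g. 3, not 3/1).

519/16

1. join M+P (d=1, Q=-133) ⇒ MP; edges |M|=-77/8, |P|=85/8
  updated: d(E,MP)=15, d(J,MP)=18, d(MP,T)=15, d(MP,Z)=35/2
2. join E+MP (d=15, Q=-169/2) ⇒ EMP; edges |E|=29/4, |MP|=31/4
  updated: d(EMP,J)=15/2, d(EMP,T)=9, d(EMP,Z)=43/4
3. join EMP+J (d=15/2, Q=-147/4) ⇒ EJMP; edges |EMP|=71/16, |J|=49/16
  updated: d(EJMP,T)=15/4, d(EJMP,Z)=57/8
4. join EJMP+T (d=15/4, Q=-143/8) ⇒ EJMPT; edges |EJMP|=31/16, |T|=29/16
  updated: d(EJMPT,Z)=83/16
5. join EJMPT+Z (d=83/16) ⇒ EJMPTZ; edges |EJMPT|=83/32, |Z|=83/32
final tree: ((((E:29/4,(M:-77/8,P:85/8):31/4):71/16,J:49/16):31/16,T:29/16):83/32,Z:83/32)
total length: 519/16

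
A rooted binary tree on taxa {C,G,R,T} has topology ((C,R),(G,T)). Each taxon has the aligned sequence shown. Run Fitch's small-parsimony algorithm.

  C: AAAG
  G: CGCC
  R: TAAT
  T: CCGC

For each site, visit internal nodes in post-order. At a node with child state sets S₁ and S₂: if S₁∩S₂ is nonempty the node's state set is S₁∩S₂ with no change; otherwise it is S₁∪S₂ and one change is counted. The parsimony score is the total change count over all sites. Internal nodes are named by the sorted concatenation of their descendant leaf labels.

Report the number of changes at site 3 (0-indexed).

2

[col 0] CR: children C:{A}, R:{T} ∪→ {A,T}; cost 1
[col 0] GT: children G:{C}, T:{C} ∩→ {C}; cost 0
[col 0] CGRT: children CR:{A,T}, GT:{C} ∪→ {A,C,T}; cost 1
[col 1] CR: children C:{A}, R:{A} ∩→ {A}; cost 0
[col 1] GT: children G:{G}, T:{C} ∪→ {C,G}; cost 1
[col 1] CGRT: children CR:{A}, GT:{C,G} ∪→ {A,C,G}; cost 1
[col 2] CR: children C:{A}, R:{A} ∩→ {A}; cost 0
[col 2] GT: children G:{C}, T:{G} ∪→ {C,G}; cost 1
[col 2] CGRT: children CR:{A}, GT:{C,G} ∪→ {A,C,G}; cost 1
[col 3] CR: children C:{G}, R:{T} ∪→ {G,T}; cost 1
[col 3] GT: children G:{C}, T:{C} ∩→ {C}; cost 0
[col 3] CGRT: children CR:{G,T}, GT:{C} ∪→ {C,G,T}; cost 1
per-site changes: [2, 2, 2, 2]; total = 8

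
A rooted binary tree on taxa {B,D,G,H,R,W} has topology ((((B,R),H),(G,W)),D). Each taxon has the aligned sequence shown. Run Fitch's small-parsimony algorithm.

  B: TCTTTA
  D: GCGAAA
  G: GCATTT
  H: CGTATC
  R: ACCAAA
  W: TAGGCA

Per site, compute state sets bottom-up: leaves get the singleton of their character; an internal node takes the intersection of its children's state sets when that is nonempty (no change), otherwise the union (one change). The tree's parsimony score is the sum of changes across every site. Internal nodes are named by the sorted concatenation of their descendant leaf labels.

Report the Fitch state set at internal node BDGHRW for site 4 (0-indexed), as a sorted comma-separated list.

A,T

[col 0] BR: children B:{T}, R:{A} ∪→ {A,T}; cost 1
[col 0] BHR: children BR:{A,T}, H:{C} ∪→ {A,C,T}; cost 1
[col 0] GW: children G:{G}, W:{T} ∪→ {G,T}; cost 1
[col 0] BGHRW: children BHR:{A,C,T}, GW:{G,T} ∩→ {T}; cost 0
[col 0] BDGHRW: children BGHRW:{T}, D:{G} ∪→ {G,T}; cost 1
[col 1] BR: children B:{C}, R:{C} ∩→ {C}; cost 0
[col 1] BHR: children BR:{C}, H:{G} ∪→ {C,G}; cost 1
[col 1] GW: children G:{C}, W:{A} ∪→ {A,C}; cost 1
[col 1] BGHRW: children BHR:{C,G}, GW:{A,C} ∩→ {C}; cost 0
[col 1] BDGHRW: children BGHRW:{C}, D:{C} ∩→ {C}; cost 0
[col 2] BR: children B:{T}, R:{C} ∪→ {C,T}; cost 1
[col 2] BHR: children BR:{C,T}, H:{T} ∩→ {T}; cost 0
[col 2] GW: children G:{A}, W:{G} ∪→ {A,G}; cost 1
[col 2] BGHRW: children BHR:{T}, GW:{A,G} ∪→ {A,G,T}; cost 1
[col 2] BDGHRW: children BGHRW:{A,G,T}, D:{G} ∩→ {G}; cost 0
[col 3] BR: children B:{T}, R:{A} ∪→ {A,T}; cost 1
[col 3] BHR: children BR:{A,T}, H:{A} ∩→ {A}; cost 0
[col 3] GW: children G:{T}, W:{G} ∪→ {G,T}; cost 1
[col 3] BGHRW: children BHR:{A}, GW:{G,T} ∪→ {A,G,T}; cost 1
[col 3] BDGHRW: children BGHRW:{A,G,T}, D:{A} ∩→ {A}; cost 0
[col 4] BR: children B:{T}, R:{A} ∪→ {A,T}; cost 1
[col 4] BHR: children BR:{A,T}, H:{T} ∩→ {T}; cost 0
[col 4] GW: children G:{T}, W:{C} ∪→ {C,T}; cost 1
[col 4] BGHRW: children BHR:{T}, GW:{C,T} ∩→ {T}; cost 0
[col 4] BDGHRW: children BGHRW:{T}, D:{A} ∪→ {A,T}; cost 1
[col 5] BR: children B:{A}, R:{A} ∩→ {A}; cost 0
[col 5] BHR: children BR:{A}, H:{C} ∪→ {A,C}; cost 1
[col 5] GW: children G:{T}, W:{A} ∪→ {A,T}; cost 1
[col 5] BGHRW: children BHR:{A,C}, GW:{A,T} ∩→ {A}; cost 0
[col 5] BDGHRW: children BGHRW:{A}, D:{A} ∩→ {A}; cost 0
per-site changes: [4, 2, 3, 3, 3, 2]; total = 17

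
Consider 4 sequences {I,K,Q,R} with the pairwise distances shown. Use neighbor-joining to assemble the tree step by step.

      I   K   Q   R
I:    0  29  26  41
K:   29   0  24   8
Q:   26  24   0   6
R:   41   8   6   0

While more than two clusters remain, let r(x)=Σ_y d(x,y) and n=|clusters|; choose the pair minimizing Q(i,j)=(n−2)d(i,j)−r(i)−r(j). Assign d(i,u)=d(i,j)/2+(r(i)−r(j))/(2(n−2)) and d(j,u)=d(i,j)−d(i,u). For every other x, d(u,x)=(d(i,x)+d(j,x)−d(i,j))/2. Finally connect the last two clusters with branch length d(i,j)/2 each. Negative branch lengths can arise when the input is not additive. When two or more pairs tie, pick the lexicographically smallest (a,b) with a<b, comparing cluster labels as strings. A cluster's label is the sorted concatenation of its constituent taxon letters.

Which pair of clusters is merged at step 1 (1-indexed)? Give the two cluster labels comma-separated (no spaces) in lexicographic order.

I,Q

iteration 1: select I,Q (d=26, Q=-100); attach at lengths (23, 3); label the merged cluster IQ
  updated: d(IQ,K)=27/2, d(IQ,R)=21/2
iteration 2: select IQ,K (d=27/2, Q=-32); attach at lengths (8, 11/2); label the merged cluster IKQ
  updated: d(IKQ,R)=5/2
iteration 3: select IKQ,R (d=5/2); attach at lengths (5/4, 5/4); label the merged cluster IKQR
final tree: (((I:23,Q:3):8,K:11/2):5/4,R:5/4)
total length: 42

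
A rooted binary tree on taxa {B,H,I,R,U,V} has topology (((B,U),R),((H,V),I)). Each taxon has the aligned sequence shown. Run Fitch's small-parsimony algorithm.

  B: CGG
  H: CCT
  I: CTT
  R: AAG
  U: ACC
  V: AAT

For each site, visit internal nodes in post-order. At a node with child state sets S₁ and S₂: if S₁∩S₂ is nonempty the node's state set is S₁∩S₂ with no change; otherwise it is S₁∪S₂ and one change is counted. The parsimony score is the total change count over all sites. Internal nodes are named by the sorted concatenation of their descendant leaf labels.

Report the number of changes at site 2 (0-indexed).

site 0, node BU: B={C} ∪ U={A} → {A,C} (+1)
site 0, node BRU: BU={A,C} ∩ R={A} → {A} (+0)
site 0, node HV: H={C} ∪ V={A} → {A,C} (+1)
site 0, node HIV: HV={A,C} ∩ I={C} → {C} (+0)
site 0, node BHIRUV: BRU={A} ∪ HIV={C} → {A,C} (+1)
site 1, node BU: B={G} ∪ U={C} → {C,G} (+1)
site 1, node BRU: BU={C,G} ∪ R={A} → {A,C,G} (+1)
site 1, node HV: H={C} ∪ V={A} → {A,C} (+1)
site 1, node HIV: HV={A,C} ∪ I={T} → {A,C,T} (+1)
site 1, node BHIRUV: BRU={A,C,G} ∩ HIV={A,C,T} → {A,C} (+0)
site 2, node BU: B={G} ∪ U={C} → {C,G} (+1)
site 2, node BRU: BU={C,G} ∩ R={G} → {G} (+0)
site 2, node HV: H={T} ∩ V={T} → {T} (+0)
site 2, node HIV: HV={T} ∩ I={T} → {T} (+0)
site 2, node BHIRUV: BRU={G} ∪ HIV={T} → {G,T} (+1)
per-site changes: [3, 4, 2]; total = 9

2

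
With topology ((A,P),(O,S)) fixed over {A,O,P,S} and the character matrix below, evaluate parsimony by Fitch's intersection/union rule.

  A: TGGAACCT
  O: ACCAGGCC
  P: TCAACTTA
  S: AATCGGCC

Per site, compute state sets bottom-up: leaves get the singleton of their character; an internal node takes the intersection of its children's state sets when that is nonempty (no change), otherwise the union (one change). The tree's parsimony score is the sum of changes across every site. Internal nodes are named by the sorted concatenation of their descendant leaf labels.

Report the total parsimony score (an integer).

14

[col 0] AP: children A:{T}, P:{T} ∩→ {T}; cost 0
[col 0] OS: children O:{A}, S:{A} ∩→ {A}; cost 0
[col 0] AOPS: children AP:{T}, OS:{A} ∪→ {A,T}; cost 1
[col 1] AP: children A:{G}, P:{C} ∪→ {C,G}; cost 1
[col 1] OS: children O:{C}, S:{A} ∪→ {A,C}; cost 1
[col 1] AOPS: children AP:{C,G}, OS:{A,C} ∩→ {C}; cost 0
[col 2] AP: children A:{G}, P:{A} ∪→ {A,G}; cost 1
[col 2] OS: children O:{C}, S:{T} ∪→ {C,T}; cost 1
[col 2] AOPS: children AP:{A,G}, OS:{C,T} ∪→ {A,C,G,T}; cost 1
[col 3] AP: children A:{A}, P:{A} ∩→ {A}; cost 0
[col 3] OS: children O:{A}, S:{C} ∪→ {A,C}; cost 1
[col 3] AOPS: children AP:{A}, OS:{A,C} ∩→ {A}; cost 0
[col 4] AP: children A:{A}, P:{C} ∪→ {A,C}; cost 1
[col 4] OS: children O:{G}, S:{G} ∩→ {G}; cost 0
[col 4] AOPS: children AP:{A,C}, OS:{G} ∪→ {A,C,G}; cost 1
[col 5] AP: children A:{C}, P:{T} ∪→ {C,T}; cost 1
[col 5] OS: children O:{G}, S:{G} ∩→ {G}; cost 0
[col 5] AOPS: children AP:{C,T}, OS:{G} ∪→ {C,G,T}; cost 1
[col 6] AP: children A:{C}, P:{T} ∪→ {C,T}; cost 1
[col 6] OS: children O:{C}, S:{C} ∩→ {C}; cost 0
[col 6] AOPS: children AP:{C,T}, OS:{C} ∩→ {C}; cost 0
[col 7] AP: children A:{T}, P:{A} ∪→ {A,T}; cost 1
[col 7] OS: children O:{C}, S:{C} ∩→ {C}; cost 0
[col 7] AOPS: children AP:{A,T}, OS:{C} ∪→ {A,C,T}; cost 1
per-site changes: [1, 2, 3, 1, 2, 2, 1, 2]; total = 14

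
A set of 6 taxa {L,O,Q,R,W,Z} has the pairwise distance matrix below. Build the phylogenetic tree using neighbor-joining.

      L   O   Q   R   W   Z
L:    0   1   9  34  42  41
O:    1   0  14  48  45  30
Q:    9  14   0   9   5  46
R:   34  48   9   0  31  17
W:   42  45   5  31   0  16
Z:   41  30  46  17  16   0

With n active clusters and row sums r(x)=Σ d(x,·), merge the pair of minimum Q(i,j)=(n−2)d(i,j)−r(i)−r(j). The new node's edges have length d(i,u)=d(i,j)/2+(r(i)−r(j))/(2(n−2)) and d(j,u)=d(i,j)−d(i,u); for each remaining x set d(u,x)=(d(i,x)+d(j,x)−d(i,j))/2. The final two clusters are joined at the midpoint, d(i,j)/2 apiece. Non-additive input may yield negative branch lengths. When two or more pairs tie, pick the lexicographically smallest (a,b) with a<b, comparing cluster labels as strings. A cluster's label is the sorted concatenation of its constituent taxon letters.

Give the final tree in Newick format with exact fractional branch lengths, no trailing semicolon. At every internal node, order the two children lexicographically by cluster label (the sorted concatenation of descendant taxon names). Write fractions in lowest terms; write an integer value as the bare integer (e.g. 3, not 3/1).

(((((L:-7/8,O:15/8):61/4,Q:-17/4):11,R:33/4):31/4,W:59/8):69/16,Z:69/16)

1. join L+O (d=1, Q=-261) ⇒ LO; edges |L|=-7/8, |O|=15/8
  updated: d(LO,Q)=11, d(LO,R)=81/2, d(LO,W)=43, d(LO,Z)=35
2. join LO+Q (d=11, Q=-335/2) ⇒ LOQ; edges |LO|=61/4, |Q|=-17/4
  updated: d(LOQ,R)=77/4, d(LOQ,W)=37/2, d(LOQ,Z)=35
3. join LOQ+R (d=77/4, Q=-203/2) ⇒ LOQR; edges |LOQ|=11, |R|=33/4
  updated: d(LOQR,W)=121/8, d(LOQR,Z)=131/8
4. join LOQR+W (d=121/8, Q=-95/2) ⇒ LOQRW; edges |LOQR|=31/4, |W|=59/8
  updated: d(LOQRW,Z)=69/8
5. join LOQRW+Z (d=69/8) ⇒ LOQRWZ; edges |LOQRW|=69/16, |Z|=69/16
final tree: (((((L:-7/8,O:15/8):61/4,Q:-17/4):11,R:33/4):31/4,W:59/8):69/16,Z:69/16)
total length: 55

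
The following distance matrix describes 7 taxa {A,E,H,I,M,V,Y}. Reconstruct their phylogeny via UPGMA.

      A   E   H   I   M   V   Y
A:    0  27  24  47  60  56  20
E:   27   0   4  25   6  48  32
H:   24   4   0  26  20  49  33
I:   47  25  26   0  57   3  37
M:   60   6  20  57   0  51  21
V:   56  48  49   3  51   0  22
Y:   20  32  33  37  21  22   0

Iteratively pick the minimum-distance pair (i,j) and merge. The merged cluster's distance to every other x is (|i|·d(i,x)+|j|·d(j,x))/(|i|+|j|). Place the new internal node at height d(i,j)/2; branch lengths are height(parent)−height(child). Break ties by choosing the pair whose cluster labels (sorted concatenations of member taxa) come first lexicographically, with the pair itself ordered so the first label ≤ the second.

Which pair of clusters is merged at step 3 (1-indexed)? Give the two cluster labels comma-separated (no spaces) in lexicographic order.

EH,M

iteration 1: select I,V (d=3); attach at lengths (3/2, 3/2); label the merged cluster IV
  updated: d(A,IV)=103/2, d(E,IV)=73/2, d(H,IV)=75/2, d(IV,M)=54, d(IV,Y)=59/2
iteration 2: select E,H (d=4); attach at lengths (2, 2); label the merged cluster EH
  updated: d(A,EH)=51/2, d(EH,IV)=37, d(EH,M)=13, d(EH,Y)=65/2
iteration 3: select EH,M (d=13); attach at lengths (9/2, 13/2); label the merged cluster EHM
  updated: d(A,EHM)=37, d(EHM,IV)=128/3, d(EHM,Y)=86/3
iteration 4: select A,Y (d=20); attach at lengths (10, 10); label the merged cluster AY
  updated: d(AY,EHM)=197/6, d(AY,IV)=81/2
iteration 5: select AY,EHM (d=197/6); attach at lengths (77/12, 119/12); label the merged cluster AEHMY
  updated: d(AEHMY,IV)=209/5
iteration 6: select AEHMY,IV (d=209/5); attach at lengths (269/60, 97/5); label the merged cluster AEHIMVY
final tree: (((A:10,Y:10):77/12,((E:2,H:2):9/2,M:13/2):119/12):269/60,(I:3/2,V:3/2):97/5)
total length: 4693/60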